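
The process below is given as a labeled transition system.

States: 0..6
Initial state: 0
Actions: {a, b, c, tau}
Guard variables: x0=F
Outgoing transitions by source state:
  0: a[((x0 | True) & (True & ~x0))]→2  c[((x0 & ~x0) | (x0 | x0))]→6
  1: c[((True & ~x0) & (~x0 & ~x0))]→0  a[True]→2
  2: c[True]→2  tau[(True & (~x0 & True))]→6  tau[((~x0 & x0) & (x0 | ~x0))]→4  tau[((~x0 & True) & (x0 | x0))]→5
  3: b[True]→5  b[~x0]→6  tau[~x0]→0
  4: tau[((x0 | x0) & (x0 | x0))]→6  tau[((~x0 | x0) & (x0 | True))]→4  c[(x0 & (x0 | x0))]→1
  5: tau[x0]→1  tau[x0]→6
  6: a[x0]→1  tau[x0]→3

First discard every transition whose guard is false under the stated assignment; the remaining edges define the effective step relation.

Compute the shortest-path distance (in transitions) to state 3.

Breadth-first toward 3:
  Layer 0: {0}
  Layer 1: {2}
  Layer 2: {6}
3 never appears.

Answer: UNREACHABLE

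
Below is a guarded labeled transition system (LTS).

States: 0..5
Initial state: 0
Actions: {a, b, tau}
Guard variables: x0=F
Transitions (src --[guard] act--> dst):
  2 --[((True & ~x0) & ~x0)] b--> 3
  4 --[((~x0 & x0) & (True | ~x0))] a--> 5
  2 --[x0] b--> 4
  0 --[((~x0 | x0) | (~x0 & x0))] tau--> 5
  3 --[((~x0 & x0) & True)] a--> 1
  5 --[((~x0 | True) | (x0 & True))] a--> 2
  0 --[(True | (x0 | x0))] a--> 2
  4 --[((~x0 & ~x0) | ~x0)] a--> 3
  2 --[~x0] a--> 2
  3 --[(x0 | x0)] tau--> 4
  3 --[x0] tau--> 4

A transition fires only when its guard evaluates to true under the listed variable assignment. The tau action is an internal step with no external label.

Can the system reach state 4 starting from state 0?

Answer: UNREACHABLE

Trace:
After dropping false guards: 6 live edges.
depth 0: {0}
depth 1: {2,5}  now seen {0,2,5}
depth 2: {3}  now seen {0,2,3,5}
Reachable = {0,2,3,5}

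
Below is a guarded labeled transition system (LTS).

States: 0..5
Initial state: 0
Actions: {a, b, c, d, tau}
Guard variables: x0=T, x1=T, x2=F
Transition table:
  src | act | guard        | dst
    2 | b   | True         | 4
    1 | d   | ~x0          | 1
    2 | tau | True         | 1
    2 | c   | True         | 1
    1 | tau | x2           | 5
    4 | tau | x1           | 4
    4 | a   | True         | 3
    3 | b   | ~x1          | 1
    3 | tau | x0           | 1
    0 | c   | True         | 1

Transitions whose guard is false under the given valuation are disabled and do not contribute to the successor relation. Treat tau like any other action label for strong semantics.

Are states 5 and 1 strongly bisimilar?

Compute ~ classes (split until stable):
  P[0] = {{0,1,2,3,4,5}}
  P[1] = {{0},{1,5},{2},{3},{4}}
5 equivalence class(es) (converged in 2)
[5]={1,5}  [1]={1,5}

Answer: BISIMILAR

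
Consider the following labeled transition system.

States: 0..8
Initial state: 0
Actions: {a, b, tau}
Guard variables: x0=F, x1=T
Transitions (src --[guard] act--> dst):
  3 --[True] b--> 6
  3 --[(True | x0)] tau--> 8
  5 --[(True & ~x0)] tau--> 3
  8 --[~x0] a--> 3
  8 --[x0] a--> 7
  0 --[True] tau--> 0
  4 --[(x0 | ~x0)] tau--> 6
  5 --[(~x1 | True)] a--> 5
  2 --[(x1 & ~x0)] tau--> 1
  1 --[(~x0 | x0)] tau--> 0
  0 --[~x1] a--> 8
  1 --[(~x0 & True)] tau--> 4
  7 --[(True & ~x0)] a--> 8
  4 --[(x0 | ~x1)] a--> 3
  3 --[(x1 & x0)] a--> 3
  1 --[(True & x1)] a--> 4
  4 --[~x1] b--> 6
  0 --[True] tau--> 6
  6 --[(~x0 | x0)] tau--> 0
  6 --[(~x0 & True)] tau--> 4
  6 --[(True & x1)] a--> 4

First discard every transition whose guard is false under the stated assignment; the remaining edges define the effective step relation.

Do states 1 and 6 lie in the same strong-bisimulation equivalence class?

Answer: BISIMILAR

Analysis:
Refine partition for ~:
  π0 = {{0,1,2,3,4,5,6,7,8}}
  π1 = {{0,2,4},{1,5,6},{3},{7,8}}
  π2 = {{0},{1,6},{2,4},{3},{5},{7},{8}}
stable after 3 split(s): 7 block(s)
1∈{1,6}, 6∈{1,6}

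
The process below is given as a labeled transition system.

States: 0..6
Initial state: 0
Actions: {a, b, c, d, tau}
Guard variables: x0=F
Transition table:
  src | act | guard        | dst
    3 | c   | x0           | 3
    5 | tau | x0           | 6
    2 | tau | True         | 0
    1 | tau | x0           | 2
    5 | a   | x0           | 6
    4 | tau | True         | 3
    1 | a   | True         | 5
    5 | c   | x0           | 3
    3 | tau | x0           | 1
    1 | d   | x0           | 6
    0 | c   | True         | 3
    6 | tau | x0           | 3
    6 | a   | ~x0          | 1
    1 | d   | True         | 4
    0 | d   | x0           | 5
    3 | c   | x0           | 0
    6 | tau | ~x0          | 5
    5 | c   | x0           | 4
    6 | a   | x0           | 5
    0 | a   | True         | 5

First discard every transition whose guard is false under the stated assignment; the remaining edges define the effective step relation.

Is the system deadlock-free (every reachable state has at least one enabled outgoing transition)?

Reachable = {0,3,5}
  0: a→5  c→3  [2 out]
  3: ∅  [no exit]
  5: ∅  [no exit]
Path to 3: c

Answer: DEADLOCK at state 3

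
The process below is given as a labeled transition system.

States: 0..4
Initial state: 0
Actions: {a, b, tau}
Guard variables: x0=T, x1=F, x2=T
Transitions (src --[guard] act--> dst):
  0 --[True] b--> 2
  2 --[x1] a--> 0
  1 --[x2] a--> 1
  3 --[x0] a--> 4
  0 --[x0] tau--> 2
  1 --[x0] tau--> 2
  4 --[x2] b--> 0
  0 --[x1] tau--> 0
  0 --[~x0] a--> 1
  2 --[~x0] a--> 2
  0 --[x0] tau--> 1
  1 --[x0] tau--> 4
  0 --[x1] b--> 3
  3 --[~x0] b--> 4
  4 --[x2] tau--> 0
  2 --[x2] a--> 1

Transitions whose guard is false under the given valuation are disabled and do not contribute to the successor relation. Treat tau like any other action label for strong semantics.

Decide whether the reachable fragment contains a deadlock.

Answer: DEADLOCK-FREE

Trace:
Reach set: {0,1,2,4}
  0: b→2  tau→1  tau→2  [3 exit(s)]
  1: a→1  tau→2  tau→4  [3 exit(s)]
  2: a→1  [1 exit(s)]
  4: b→0  tau→0  [2 exit(s)]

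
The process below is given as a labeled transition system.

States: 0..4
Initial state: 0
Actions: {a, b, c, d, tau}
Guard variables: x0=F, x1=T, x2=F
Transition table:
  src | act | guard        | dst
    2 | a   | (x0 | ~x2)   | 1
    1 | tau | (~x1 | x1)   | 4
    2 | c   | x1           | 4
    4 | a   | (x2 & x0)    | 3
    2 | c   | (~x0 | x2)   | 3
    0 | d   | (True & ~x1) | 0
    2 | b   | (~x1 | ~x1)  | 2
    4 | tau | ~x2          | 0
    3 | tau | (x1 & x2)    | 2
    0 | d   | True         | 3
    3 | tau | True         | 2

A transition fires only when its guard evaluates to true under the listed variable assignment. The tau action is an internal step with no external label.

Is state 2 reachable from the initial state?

Answer: REACHABLE

Working:
After dropping false guards: 7 live edges.
depth 0: {0}
depth 1: {3}  now seen {0,3}
depth 2: {2}  now seen {0,2,3}
depth 3: {1,4}  now seen {0,1,2,3,4}
Reach set: {0,1,2,3,4}
Path to 2: d·tau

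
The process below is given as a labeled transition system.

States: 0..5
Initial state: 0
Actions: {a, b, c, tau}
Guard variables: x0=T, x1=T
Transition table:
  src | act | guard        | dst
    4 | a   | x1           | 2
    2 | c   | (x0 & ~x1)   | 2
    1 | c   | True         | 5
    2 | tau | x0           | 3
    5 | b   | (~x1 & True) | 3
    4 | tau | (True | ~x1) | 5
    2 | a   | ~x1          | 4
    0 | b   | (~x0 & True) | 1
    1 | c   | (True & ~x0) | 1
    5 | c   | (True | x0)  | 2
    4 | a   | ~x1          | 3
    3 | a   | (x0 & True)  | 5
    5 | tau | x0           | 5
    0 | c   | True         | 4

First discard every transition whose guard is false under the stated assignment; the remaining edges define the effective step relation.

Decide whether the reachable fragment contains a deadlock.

Answer: DEADLOCK-FREE

Trace:
Reach set: {0,2,3,4,5}
  0: c→4  [1 exit(s)]
  2: tau→3  [1 exit(s)]
  3: a→5  [1 exit(s)]
  4: a→2  tau→5  [2 exit(s)]
  5: c→2  tau→5  [2 exit(s)]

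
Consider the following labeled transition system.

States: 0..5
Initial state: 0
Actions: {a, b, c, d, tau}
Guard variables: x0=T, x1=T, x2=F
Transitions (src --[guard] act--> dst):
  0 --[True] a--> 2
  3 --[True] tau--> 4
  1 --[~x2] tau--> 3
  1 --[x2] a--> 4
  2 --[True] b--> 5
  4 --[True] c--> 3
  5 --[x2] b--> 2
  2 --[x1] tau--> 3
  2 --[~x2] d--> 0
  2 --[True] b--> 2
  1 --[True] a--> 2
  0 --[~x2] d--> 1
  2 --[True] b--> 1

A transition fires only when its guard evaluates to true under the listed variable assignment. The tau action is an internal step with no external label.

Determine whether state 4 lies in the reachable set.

Answer: REACHABLE

Working:
11 transition(s) survive guard evaluation.
Layer 0: {0}
Layer 1: {1,2}  cumulative {0,1,2}
Layer 2: {3,5}  cumulative {0,1,2,3,5}
Layer 3: {4}  cumulative {0,1,2,3,4,5}
Reach set: {0,1,2,3,4,5}
trace reaching 4: a·tau·tau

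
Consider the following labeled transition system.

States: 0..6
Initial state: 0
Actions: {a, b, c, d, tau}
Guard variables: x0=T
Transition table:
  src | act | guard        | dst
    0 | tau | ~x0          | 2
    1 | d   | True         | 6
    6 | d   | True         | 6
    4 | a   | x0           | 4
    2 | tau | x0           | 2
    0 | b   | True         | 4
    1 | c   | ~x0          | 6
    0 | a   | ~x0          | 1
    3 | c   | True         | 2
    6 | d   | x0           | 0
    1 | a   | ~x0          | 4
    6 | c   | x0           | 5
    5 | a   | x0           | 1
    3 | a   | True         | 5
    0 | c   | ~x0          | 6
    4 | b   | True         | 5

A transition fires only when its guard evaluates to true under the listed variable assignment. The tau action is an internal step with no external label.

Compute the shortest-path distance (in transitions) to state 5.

Answer: 2

Working:
BFS to 5:
  Layer 0: {0}
  Layer 1: {4}
  Layer 2: {5}
depth(5)=2, e.g. b·b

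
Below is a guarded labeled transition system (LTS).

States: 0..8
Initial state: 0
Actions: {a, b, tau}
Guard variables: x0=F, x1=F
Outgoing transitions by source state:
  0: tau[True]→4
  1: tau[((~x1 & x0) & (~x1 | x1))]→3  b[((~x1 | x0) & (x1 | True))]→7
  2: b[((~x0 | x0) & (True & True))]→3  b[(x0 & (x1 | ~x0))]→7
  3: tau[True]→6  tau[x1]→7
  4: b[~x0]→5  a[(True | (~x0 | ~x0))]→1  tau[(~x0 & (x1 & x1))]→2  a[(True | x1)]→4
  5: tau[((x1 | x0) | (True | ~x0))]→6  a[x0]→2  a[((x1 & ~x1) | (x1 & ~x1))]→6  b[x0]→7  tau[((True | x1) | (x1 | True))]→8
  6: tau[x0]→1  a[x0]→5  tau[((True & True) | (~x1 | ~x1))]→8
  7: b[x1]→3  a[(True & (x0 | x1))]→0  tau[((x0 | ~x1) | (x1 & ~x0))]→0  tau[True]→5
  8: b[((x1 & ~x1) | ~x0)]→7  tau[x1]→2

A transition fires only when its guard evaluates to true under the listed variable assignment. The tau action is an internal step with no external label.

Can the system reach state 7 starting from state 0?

13 transition(s) survive guard evaluation.
L0 = {0}
L1 = {4}  total {0,4}
L2 = {1,5}  total {0,1,4,5}
L3 = {6,7,8}  total {0,1,4,5,6,7,8}
R = {0,1,4,5,6,7,8}
witness 7: tau·a·b

Answer: REACHABLE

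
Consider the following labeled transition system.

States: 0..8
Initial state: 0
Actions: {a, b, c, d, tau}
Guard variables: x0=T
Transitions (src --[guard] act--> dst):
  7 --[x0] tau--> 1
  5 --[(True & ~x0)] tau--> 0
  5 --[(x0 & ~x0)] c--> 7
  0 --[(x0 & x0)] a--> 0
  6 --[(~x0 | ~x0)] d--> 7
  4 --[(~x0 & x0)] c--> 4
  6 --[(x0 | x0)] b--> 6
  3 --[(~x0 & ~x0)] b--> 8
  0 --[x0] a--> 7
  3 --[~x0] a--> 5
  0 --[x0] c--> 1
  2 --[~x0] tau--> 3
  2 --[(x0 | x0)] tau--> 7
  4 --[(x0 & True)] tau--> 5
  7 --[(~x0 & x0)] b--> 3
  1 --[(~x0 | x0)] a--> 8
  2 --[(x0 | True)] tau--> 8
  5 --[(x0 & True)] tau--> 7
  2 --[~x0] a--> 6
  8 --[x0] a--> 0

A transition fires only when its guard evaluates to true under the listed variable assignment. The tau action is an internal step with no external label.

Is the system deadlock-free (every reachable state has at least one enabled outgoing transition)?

R = {0,1,7,8}
  0: a→0  a→7  c→1  [3 out]
  1: a→8  [1 out]
  7: tau→1  [1 out]
  8: a→0  [1 out]

Answer: DEADLOCK-FREE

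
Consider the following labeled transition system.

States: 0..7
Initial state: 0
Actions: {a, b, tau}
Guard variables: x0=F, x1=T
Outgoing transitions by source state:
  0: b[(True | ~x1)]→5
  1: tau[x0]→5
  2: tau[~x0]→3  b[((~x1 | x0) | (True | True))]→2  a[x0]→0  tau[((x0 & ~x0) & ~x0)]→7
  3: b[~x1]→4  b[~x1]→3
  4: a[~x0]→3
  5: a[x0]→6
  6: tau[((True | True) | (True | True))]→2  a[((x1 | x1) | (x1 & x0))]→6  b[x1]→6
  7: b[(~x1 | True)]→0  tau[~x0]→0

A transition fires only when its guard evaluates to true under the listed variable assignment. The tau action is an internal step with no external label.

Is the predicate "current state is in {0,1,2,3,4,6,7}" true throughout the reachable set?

Answer: INVARIANT VIOLATED at state 5

Analysis:
Allowed set {0,1,2,3,4,6,7}
Reach set: {0,5}
  0: safe
  5: outside
reach 5 via b — violates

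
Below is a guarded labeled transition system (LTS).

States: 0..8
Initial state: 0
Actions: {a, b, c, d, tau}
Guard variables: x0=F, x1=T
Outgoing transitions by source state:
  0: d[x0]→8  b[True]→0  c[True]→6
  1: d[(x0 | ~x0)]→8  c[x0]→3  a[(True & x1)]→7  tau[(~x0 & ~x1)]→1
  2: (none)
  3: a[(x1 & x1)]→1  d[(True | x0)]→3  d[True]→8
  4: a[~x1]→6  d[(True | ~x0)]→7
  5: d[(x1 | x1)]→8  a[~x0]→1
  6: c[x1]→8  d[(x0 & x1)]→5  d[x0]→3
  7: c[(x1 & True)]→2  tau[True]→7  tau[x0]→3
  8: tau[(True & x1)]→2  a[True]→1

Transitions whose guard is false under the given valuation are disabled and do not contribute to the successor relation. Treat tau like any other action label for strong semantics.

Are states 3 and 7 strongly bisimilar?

Compute ~ classes (split until stable):
  P[0] = {{0,1,2,3,4,5,6,7,8}}
  P[1] = {{0},{1,3,5},{2},{4},{6},{7},{8}}
  P[2] = {{0},{1},{2},{3},{4},{5},{6},{7},{8}}
9 equivalence class(es) (converged in 3)
3∈{3}, 7∈{7}

Answer: NOT BISIMILAR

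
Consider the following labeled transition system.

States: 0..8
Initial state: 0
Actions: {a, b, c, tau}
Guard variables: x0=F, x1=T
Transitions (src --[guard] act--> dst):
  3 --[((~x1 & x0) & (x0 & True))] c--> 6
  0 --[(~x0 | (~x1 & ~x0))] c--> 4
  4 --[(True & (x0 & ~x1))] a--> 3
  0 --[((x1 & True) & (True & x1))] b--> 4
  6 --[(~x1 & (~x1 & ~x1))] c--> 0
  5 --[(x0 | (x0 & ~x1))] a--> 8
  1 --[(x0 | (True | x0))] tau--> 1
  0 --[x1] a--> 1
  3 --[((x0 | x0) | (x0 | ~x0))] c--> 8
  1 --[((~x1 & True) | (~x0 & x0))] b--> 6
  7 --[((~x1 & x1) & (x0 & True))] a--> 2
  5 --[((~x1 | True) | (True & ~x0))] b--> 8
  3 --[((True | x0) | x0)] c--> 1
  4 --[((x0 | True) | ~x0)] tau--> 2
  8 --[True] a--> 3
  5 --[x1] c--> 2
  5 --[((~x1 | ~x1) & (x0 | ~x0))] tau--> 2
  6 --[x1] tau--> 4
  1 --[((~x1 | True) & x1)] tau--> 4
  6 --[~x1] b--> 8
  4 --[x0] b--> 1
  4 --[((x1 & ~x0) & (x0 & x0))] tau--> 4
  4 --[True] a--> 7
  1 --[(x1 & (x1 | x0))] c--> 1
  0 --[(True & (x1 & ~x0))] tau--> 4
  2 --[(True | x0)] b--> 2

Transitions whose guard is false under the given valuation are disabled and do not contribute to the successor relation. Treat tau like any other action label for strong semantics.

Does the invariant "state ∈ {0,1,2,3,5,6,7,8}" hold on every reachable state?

Inv-set: {0,1,2,3,5,6,7,8}
Reachable = {0,1,2,4,7}
  0: safe
  1: safe
  2: safe
  4: VIOLATES
  7: safe
witness against invariant: c → 4

Answer: INVARIANT VIOLATED at state 4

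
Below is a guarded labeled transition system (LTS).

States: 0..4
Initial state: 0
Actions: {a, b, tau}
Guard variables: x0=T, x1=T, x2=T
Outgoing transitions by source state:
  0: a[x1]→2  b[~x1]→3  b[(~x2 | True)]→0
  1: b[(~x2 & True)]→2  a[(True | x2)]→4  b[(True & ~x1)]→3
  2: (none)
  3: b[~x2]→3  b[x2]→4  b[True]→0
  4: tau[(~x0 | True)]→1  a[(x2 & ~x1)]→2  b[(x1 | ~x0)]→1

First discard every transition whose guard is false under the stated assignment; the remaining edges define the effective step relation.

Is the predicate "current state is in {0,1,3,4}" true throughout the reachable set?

Safe = {0,1,3,4}
Reach set: {0,2}
  0: ✓
  2: VIOLATES
reach 2 via a — violates

Answer: INVARIANT VIOLATED at state 2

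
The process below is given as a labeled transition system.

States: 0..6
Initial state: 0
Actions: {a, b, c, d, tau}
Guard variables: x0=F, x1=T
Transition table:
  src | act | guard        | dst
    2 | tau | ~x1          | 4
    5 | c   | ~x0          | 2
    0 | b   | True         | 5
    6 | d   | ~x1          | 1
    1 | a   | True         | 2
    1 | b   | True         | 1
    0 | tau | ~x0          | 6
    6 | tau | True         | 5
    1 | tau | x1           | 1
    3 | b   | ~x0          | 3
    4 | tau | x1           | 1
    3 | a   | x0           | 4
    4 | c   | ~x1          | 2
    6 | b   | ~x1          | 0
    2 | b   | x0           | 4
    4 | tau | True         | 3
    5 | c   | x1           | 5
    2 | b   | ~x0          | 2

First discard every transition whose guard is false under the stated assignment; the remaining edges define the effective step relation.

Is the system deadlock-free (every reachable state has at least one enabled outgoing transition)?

Reachable = {0,2,5,6}
  0: b→5  tau→6  [2 out]
  2: b→2  [1 out]
  5: c→2  c→5  [2 out]
  6: tau→5  [1 out]

Answer: DEADLOCK-FREE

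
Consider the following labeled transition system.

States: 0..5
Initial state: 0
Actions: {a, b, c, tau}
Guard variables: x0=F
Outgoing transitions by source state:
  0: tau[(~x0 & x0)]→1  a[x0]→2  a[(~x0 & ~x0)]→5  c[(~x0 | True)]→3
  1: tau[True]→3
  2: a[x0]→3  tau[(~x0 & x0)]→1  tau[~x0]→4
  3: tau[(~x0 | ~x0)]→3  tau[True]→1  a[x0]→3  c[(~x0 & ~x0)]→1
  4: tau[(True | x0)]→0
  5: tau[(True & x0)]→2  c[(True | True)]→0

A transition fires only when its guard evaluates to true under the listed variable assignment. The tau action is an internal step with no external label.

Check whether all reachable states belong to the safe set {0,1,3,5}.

Answer: INVARIANT HOLDS

Analysis:
Safe = {0,1,3,5}
Reach set: {0,1,3,5}
  0: ok
  1: ok
  3: ok
  5: ok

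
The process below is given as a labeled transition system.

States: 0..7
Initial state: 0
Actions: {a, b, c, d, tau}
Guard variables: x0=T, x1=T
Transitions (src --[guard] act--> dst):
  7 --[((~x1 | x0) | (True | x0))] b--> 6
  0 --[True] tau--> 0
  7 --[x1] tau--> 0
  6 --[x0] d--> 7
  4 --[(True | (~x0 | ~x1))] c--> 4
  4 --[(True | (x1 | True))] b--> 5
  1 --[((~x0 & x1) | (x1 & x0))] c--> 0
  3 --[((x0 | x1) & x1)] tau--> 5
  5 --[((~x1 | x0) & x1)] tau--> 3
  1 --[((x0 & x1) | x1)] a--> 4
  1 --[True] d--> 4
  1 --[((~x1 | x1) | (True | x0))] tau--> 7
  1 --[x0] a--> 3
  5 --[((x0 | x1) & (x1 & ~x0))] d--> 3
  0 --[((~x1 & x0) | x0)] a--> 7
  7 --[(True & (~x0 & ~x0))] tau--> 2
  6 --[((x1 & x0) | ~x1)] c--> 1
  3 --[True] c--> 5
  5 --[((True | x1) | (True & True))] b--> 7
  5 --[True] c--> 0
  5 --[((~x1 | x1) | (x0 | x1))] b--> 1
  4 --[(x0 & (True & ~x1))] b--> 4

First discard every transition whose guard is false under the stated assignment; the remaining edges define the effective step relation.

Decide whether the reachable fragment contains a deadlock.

R = {0,1,3,4,5,6,7}
  0: a→7  tau→0  [deg 2]
  1: a→3  a→4  c→0  d→4  tau→7  [deg 5]
  3: c→5  tau→5  [deg 2]
  4: b→5  c→4  [deg 2]
  5: b→1  b→7  c→0  tau→3  [deg 4]
  6: c→1  d→7  [deg 2]
  7: b→6  tau→0  [deg 2]

Answer: DEADLOCK-FREE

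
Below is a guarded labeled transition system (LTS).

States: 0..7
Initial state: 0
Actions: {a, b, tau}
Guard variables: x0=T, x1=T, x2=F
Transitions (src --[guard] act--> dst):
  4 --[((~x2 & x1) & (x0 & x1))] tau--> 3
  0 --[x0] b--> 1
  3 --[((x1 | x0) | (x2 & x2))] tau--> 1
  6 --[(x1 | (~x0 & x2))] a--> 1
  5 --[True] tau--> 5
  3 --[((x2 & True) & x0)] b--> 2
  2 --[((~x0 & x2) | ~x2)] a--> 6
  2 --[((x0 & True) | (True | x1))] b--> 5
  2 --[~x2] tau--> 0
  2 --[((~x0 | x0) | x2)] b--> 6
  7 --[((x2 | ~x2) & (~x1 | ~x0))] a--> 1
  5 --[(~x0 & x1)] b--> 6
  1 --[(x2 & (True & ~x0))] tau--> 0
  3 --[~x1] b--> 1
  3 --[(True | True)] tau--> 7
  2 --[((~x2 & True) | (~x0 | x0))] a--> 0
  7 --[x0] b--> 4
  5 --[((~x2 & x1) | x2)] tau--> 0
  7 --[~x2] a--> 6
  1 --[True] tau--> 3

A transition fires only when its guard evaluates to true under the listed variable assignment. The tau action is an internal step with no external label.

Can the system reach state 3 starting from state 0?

Answer: REACHABLE

Working:
15 transition(s) survive guard evaluation.
L0 = {0}
L1 = {1}  total {0,1}
L2 = {3}  total {0,1,3}
L3 = {7}  total {0,1,3,7}
L4 = {4,6}  total {0,1,3,4,6,7}
Reachable = {0,1,3,4,6,7}
trace reaching 3: b·tau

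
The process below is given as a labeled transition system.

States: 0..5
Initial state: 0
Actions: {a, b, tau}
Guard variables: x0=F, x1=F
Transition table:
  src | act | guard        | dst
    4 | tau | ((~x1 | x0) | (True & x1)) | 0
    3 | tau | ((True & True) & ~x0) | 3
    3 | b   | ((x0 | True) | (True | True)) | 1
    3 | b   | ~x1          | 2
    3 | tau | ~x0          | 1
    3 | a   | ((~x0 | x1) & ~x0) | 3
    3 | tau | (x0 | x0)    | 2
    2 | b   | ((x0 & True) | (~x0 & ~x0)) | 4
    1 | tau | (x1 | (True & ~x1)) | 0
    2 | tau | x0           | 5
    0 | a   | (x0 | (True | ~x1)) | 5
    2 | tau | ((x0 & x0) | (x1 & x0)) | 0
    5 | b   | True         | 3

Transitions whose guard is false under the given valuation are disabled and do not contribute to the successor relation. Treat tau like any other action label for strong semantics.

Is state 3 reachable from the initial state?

10 transition(s) survive guard evaluation.
Layer 0: {0}
Layer 1: {5}  cumulative {0,5}
Layer 2: {3}  cumulative {0,3,5}
Layer 3: {1,2}  cumulative {0,1,2,3,5}
Layer 4: {4}  cumulative {0,1,2,3,4,5}
Reachable = {0,1,2,3,4,5}
trace reaching 3: a·b

Answer: REACHABLE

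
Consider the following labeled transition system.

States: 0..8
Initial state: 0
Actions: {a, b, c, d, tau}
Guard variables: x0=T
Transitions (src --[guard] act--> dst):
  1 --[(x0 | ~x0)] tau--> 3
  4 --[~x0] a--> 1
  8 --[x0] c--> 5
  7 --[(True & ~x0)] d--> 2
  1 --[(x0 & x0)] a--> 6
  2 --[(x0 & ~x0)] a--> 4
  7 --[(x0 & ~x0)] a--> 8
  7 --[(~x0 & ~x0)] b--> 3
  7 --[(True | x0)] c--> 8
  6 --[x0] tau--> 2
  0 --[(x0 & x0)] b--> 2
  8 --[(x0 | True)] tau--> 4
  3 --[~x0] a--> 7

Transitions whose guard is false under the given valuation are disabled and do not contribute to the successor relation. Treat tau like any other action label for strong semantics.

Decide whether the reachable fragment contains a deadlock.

Answer: DEADLOCK at state 2

Analysis:
Reach set: {0,2}
  0: b→2  [deg 1]
  2: ∅  [STUCK]
Path to 2: b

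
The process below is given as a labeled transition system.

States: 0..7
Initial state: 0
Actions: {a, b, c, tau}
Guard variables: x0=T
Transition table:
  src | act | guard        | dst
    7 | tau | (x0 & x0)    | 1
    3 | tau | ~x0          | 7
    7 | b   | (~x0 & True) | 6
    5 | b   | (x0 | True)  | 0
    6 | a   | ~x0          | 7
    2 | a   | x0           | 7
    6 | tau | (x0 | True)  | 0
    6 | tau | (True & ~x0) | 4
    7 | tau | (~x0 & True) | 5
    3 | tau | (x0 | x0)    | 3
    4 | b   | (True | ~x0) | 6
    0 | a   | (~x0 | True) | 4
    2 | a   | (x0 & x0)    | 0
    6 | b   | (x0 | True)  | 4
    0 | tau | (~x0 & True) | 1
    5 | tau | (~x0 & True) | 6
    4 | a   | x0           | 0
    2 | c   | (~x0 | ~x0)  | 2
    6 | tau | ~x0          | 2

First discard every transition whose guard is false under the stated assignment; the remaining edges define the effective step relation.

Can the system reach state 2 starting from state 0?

Answer: UNREACHABLE

Working:
After dropping false guards: 10 live edges.
Layer 0: {0}
Layer 1: {4}  cumulative {0,4}
Layer 2: {6}  cumulative {0,4,6}
Reachable = {0,4,6}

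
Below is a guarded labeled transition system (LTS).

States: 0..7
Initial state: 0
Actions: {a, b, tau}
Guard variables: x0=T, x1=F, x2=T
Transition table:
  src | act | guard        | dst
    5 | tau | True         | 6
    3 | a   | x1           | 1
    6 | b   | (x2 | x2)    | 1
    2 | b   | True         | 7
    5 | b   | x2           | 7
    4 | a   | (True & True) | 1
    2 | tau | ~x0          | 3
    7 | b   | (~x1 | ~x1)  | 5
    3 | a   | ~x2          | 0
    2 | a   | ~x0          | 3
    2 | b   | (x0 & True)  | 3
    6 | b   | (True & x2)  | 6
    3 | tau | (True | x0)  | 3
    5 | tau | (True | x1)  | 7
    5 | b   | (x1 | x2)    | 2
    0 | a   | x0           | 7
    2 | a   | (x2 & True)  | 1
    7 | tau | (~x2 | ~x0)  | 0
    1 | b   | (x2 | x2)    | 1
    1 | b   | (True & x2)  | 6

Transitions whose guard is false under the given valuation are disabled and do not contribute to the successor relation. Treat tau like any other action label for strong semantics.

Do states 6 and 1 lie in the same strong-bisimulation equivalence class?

Compute ~ classes (split until stable):
  π0 = {{0,1,2,3,4,5,6,7}}
  π1 = {{0,4},{1,6,7},{2},{3},{5}}
  π2 = {{0,4},{1,6},{2},{3},{5},{7}}
  π3 = {{0},{1,6},{2},{3},{4},{5},{7}}
Fixed point at round 4; 7 class(es).
6∈{1,6}, 1∈{1,6}

Answer: BISIMILAR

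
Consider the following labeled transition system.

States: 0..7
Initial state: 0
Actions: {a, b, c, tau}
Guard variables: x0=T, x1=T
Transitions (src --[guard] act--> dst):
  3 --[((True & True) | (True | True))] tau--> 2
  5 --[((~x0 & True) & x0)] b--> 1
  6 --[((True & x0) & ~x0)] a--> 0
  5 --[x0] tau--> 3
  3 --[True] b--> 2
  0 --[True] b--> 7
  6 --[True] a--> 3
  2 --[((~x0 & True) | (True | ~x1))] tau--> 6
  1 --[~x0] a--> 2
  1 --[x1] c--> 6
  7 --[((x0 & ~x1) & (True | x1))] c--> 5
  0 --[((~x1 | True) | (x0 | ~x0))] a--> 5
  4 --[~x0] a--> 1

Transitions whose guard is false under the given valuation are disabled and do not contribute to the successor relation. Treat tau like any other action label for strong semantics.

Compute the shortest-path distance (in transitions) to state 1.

Answer: UNREACHABLE

Trace:
Layered search for 1:
  depth 0: {0}
  depth 1: {5,7}
  depth 2: {3}
  depth 3: {2}
  depth 4: {6}
1 never appears.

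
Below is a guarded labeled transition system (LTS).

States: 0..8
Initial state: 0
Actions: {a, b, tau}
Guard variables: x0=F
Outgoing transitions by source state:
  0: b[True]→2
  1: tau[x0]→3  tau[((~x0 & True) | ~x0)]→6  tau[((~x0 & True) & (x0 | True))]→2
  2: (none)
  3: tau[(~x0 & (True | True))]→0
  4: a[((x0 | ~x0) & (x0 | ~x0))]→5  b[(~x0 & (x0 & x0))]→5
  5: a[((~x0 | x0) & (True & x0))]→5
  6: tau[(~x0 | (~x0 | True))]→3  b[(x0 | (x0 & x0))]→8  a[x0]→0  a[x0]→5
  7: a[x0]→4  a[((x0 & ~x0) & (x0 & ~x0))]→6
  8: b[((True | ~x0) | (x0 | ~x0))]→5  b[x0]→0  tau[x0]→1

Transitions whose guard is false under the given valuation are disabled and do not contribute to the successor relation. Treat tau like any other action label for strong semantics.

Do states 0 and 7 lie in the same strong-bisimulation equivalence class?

Refine partition for ~:
  π0 = {{0,1,2,3,4,5,6,7,8}}
  π1 = {{0,8},{1,3,6},{2,5,7},{4}}
  π2 = {{0,8},{1},{2,5,7},{3},{4},{6}}
Fixed point at round 3; 6 class(es).
class of 0: {0,8}; class of 7: {2,5,7}

Answer: NOT BISIMILAR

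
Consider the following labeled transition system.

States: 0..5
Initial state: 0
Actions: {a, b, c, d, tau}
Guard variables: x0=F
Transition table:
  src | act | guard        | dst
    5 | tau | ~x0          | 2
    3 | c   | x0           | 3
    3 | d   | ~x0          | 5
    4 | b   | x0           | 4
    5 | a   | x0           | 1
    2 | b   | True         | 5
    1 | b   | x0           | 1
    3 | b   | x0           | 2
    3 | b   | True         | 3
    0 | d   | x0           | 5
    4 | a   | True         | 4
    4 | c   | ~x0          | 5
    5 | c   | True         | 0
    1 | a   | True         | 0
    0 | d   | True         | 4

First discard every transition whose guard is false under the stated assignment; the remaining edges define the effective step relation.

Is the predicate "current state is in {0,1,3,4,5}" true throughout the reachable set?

Answer: INVARIANT VIOLATED at state 2

Analysis:
Inv-set: {0,1,3,4,5}
Reach set: {0,2,4,5}
  0: safe
  2: outside
  4: safe
  5: safe
reach 2 via d·c·tau — violates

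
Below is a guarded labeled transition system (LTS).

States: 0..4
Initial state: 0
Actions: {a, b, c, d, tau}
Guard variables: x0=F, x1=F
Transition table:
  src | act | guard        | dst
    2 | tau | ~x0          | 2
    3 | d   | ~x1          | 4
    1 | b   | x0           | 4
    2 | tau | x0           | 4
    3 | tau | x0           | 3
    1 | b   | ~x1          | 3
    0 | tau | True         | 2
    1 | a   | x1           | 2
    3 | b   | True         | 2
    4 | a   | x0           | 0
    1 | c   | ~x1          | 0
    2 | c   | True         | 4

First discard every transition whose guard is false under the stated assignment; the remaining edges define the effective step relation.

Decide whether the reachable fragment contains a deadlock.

Answer: DEADLOCK at state 4

Trace:
R = {0,2,4}
  0: tau→2  [1 out]
  2: c→4  tau→2  [2 out]
  4: ∅  [deadlock]
trace reaching 4: tau·c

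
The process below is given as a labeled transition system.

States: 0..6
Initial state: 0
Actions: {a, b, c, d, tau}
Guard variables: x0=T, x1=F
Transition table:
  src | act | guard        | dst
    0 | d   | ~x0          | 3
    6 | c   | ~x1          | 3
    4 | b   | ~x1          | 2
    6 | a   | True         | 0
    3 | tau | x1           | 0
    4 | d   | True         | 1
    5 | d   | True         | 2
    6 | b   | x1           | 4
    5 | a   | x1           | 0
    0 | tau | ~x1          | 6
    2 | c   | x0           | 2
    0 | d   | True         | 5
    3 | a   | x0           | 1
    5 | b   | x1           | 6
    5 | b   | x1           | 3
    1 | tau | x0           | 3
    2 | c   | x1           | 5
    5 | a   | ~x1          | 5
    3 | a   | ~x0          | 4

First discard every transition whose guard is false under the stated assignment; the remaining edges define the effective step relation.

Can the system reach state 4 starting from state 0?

11 transition(s) survive guard evaluation.
depth 0: {0}
depth 1: {5,6}  now seen {0,5,6}
depth 2: {2,3}  now seen {0,2,3,5,6}
depth 3: {1}  now seen {0,1,2,3,5,6}
Reach set: {0,1,2,3,5,6}

Answer: UNREACHABLE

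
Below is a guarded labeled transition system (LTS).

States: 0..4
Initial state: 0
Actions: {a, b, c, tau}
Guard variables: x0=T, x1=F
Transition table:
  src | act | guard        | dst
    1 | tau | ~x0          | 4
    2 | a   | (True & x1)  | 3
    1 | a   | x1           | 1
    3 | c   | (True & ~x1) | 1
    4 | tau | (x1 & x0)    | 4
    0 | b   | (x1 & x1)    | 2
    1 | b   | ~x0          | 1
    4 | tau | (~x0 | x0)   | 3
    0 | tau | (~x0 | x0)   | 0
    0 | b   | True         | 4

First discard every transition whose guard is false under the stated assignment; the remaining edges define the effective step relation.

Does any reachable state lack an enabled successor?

Answer: DEADLOCK at state 1

Working:
Reach set: {0,1,3,4}
  0: b→4  tau→0  [2 out]
  1: ∅  [no exit]
  3: c→1  [1 out]
  4: tau→3  [1 out]
witness 1: b·tau·c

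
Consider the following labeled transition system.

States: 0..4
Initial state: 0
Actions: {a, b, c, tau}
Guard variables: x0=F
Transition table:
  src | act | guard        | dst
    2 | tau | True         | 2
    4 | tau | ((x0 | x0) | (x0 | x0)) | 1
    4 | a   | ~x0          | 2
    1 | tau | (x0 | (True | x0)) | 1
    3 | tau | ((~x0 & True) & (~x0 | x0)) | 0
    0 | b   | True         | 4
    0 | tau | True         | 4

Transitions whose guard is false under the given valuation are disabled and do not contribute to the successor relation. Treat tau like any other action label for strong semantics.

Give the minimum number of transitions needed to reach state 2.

Breadth-first toward 2:
  depth 0: {0}
  depth 1: {4}
  depth 2: {2}
first hit 2 at d=2 via b·a

Answer: 2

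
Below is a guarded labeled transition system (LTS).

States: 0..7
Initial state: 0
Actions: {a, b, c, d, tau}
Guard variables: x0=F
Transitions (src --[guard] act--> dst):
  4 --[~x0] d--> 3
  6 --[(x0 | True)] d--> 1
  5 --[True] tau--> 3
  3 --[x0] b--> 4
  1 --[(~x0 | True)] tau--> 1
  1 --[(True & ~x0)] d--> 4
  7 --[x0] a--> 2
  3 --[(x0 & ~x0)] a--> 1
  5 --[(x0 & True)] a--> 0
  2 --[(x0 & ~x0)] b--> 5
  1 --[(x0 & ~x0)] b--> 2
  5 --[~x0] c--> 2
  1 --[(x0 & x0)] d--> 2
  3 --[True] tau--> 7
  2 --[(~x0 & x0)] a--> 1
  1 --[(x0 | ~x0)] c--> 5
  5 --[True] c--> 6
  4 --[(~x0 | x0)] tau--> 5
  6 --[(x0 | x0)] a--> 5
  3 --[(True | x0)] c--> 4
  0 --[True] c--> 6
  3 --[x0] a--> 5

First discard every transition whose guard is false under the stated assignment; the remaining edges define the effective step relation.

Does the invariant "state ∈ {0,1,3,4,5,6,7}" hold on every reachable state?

Answer: INVARIANT VIOLATED at state 2

Working:
Inv-set: {0,1,3,4,5,6,7}
Reachable = {0,1,2,3,4,5,6,7}
  0: safe
  1: safe
  2: VIOLATES
  3: safe
  4: safe
  5: safe
  6: safe
  7: safe
witness against invariant: c·d·c·c → 2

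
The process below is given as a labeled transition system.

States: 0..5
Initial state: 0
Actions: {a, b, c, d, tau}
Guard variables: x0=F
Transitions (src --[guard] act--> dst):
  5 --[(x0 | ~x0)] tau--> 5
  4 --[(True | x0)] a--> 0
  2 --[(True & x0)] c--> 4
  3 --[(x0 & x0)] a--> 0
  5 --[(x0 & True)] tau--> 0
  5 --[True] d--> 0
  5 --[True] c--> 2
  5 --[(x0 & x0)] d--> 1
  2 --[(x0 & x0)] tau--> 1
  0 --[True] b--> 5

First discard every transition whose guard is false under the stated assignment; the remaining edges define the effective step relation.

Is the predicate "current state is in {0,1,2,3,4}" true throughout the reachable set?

Answer: INVARIANT VIOLATED at state 5

Working:
Inv-set: {0,1,2,3,4}
Reach set: {0,2,5}
  0: safe
  2: safe
  5: VIOLATES
witness against invariant: b → 5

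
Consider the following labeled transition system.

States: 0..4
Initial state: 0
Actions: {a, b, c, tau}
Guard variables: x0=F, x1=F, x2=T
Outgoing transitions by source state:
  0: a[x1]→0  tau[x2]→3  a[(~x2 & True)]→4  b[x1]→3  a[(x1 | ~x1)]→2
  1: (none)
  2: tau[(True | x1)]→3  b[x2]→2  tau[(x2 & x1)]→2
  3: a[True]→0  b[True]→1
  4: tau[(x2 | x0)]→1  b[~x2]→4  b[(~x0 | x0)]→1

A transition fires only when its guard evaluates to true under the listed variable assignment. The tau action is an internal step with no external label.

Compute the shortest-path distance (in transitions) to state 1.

Layered search for 1:
  L0 = {0}
  L1 = {2,3}
  L2 = {1}
depth(1)=2, e.g. tau·b

Answer: 2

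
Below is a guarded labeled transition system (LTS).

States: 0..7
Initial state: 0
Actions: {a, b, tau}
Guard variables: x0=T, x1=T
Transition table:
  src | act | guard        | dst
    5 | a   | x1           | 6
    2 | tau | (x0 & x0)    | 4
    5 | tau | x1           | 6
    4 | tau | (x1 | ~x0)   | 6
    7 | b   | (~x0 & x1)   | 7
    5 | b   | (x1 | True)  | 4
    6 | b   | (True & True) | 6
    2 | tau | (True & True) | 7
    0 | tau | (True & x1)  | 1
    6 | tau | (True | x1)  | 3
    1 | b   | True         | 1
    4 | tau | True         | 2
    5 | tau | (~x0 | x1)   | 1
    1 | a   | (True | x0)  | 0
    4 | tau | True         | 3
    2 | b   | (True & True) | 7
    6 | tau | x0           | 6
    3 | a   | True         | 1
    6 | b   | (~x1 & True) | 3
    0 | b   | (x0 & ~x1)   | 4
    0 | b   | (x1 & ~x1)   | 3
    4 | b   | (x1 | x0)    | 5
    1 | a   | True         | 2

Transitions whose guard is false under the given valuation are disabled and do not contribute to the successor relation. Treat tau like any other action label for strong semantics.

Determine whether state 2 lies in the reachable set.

19 transition(s) survive guard evaluation.
L0 = {0}
L1 = {1}  now seen {0,1}
L2 = {2}  now seen {0,1,2}
L3 = {4,7}  now seen {0,1,2,4,7}
L4 = {3,5,6}  now seen {0,1,2,3,4,5,6,7}
R = {0,1,2,3,4,5,6,7}
witness 2: tau·a

Answer: REACHABLE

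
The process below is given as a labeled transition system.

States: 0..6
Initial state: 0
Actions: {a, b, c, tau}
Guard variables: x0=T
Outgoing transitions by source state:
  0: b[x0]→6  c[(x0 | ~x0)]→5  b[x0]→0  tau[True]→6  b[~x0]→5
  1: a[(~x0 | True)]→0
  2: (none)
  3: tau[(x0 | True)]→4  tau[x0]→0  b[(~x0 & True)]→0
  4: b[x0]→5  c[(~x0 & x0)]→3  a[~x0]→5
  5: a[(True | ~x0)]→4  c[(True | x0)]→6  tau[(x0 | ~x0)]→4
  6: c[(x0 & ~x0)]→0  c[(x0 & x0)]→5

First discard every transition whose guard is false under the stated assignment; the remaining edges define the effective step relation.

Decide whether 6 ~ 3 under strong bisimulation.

Refine partition for ~:
  π0 = {{0,1,2,3,4,5,6}}
  π1 = {{0},{1},{2},{3},{4},{5},{6}}
Fixed point at round 2; 7 class(es).
6∈{6}, 3∈{3}

Answer: NOT BISIMILAR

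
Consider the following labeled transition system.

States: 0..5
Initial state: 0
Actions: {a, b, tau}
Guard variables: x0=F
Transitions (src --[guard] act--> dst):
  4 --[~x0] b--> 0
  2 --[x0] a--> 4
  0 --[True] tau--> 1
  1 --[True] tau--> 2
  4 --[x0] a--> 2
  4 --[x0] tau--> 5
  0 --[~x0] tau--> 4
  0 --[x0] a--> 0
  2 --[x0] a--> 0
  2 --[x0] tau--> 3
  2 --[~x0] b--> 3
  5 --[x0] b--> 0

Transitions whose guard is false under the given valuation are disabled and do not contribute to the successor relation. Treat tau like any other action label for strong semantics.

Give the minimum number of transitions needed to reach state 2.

Layered search for 2:
  L0 = {0}
  L1 = {1,4}
  L2 = {2}
first hit 2 at d=2 via tau·tau

Answer: 2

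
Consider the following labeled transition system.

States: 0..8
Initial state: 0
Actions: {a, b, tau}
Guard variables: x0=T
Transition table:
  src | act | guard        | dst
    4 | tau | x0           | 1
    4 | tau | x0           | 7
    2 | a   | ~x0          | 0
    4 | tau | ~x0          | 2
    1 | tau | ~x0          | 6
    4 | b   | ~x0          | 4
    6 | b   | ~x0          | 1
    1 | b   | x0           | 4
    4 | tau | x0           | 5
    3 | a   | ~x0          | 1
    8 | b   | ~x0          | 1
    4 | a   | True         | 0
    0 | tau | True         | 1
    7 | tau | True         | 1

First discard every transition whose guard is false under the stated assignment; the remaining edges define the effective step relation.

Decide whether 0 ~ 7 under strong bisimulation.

Answer: BISIMILAR

Analysis:
Compute ~ classes (split until stable):
  π0 = {{0,1,2,3,4,5,6,7,8}}
  π1 = {{0,7},{1},{2,3,5,6,8},{4}}
4 equivalence class(es) (converged in 2)
0∈{0,7}, 7∈{0,7}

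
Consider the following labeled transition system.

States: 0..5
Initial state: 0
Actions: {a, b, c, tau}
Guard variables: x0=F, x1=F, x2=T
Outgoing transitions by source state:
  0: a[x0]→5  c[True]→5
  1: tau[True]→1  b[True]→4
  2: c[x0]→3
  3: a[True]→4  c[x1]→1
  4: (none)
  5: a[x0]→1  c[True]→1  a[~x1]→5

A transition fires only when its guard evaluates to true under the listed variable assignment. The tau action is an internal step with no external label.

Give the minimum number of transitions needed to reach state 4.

Answer: 3

Trace:
Layered search for 4:
  Layer 0: {0}
  Layer 1: {5}
  Layer 2: {1}
  Layer 3: {4}
4 enters at depth 3; path c·c·b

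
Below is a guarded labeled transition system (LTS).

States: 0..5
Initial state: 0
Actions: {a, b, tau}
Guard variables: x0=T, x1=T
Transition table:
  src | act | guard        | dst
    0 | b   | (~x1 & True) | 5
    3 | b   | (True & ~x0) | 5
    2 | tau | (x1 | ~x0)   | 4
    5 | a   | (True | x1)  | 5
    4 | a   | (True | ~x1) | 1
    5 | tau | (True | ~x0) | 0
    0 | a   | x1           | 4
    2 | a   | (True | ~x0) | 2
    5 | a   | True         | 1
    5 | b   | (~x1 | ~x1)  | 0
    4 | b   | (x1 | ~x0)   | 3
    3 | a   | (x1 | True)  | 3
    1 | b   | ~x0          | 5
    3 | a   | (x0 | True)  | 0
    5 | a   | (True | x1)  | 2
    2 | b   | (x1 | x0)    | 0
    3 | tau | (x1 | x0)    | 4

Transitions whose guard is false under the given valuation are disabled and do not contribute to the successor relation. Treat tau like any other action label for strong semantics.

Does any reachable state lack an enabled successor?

Reachable = {0,1,3,4}
  0: a→4  [deg 1]
  1: ∅  [STUCK]
  3: a→0  a→3  tau→4  [deg 3]
  4: a→1  b→3  [deg 2]
Path to 1: a·a

Answer: DEADLOCK at state 1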